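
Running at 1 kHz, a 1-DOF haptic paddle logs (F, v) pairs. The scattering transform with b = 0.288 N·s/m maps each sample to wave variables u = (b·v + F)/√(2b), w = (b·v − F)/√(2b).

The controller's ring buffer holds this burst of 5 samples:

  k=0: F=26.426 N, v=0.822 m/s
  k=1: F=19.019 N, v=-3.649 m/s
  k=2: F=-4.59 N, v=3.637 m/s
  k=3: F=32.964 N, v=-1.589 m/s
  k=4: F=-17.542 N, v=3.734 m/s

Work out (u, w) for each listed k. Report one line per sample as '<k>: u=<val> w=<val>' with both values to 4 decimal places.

0: u=35.1312 w=-34.5074
1: u=23.6750 w=-26.4444
2: u=-4.6677 w=7.4280
3: u=42.8309 w=-44.0369
4: u=-21.6967 w=24.5306

k=0: b·v=0.288×0.822=0.2367; √(2b)=0.7589; u=(0.2367+26.426)/0.7589=35.1312, w=(0.2367−26.426)/0.7589=-34.5074
k=1: b·v=0.288×(-3.649)=-1.0509; √(2b)=0.7589; u=(-1.0509+19.019)/0.7589=23.6750, w=(-1.0509−19.019)/0.7589=-26.4444
k=2: b·v=0.288×3.637=1.0475; √(2b)=0.7589; u=(1.0475+(-4.59))/0.7589=-4.6677, w=(1.0475−(-4.59))/0.7589=7.4280
k=3: b·v=0.288×(-1.589)=-0.4576; √(2b)=0.7589; u=(-0.4576+32.964)/0.7589=42.8309, w=(-0.4576−32.964)/0.7589=-44.0369
k=4: b·v=0.288×3.734=1.0754; √(2b)=0.7589; u=(1.0754+(-17.542))/0.7589=-21.6967, w=(1.0754−(-17.542))/0.7589=24.5306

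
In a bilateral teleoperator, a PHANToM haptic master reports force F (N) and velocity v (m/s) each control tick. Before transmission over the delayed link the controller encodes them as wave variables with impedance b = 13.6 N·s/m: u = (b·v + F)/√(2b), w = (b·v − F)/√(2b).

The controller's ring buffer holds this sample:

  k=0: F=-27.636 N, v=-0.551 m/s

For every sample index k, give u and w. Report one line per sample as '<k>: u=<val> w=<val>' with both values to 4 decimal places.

0: u=-6.7358 w=3.8621

k=0: b·v=13.6×(-0.551)=-7.4936; √(2b)=5.2154; u=(-7.4936+(-27.636))/5.2154=-6.7358, w=(-7.4936−(-27.636))/5.2154=3.8621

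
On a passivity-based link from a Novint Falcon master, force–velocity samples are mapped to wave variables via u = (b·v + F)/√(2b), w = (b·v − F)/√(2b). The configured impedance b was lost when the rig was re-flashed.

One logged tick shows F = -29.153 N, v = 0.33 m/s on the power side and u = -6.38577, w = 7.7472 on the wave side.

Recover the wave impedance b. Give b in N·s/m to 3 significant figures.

b = 8.51 N·s/m

u + w = 1.36143;  u + w = √(2b)·v, so √(2b) = 1.36143/0.33 = 4.12555.
b = (√(2b))²/2 = 17.02013/2 = 8.51006.
(Check via u − w = 2F/√(2b): u − w = -14.13297, 2F/√(2b) = -14.13292.)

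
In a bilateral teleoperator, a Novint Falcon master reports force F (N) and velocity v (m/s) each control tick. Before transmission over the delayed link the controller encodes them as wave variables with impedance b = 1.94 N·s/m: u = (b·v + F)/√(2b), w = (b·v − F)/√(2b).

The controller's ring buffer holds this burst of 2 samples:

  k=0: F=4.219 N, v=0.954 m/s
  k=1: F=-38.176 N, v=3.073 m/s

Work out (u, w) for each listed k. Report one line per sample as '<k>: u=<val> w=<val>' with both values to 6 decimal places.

k=0: b·v=1.94×0.954=1.850760; √(2b)=1.969772; u=(1.850760+4.219)/1.969772=3.081454, w=(1.850760−4.219)/1.969772=-1.202292
k=1: b·v=1.94×3.073=5.961620; √(2b)=1.969772; u=(5.961620+(-38.176))/1.969772=-16.354374, w=(5.961620−(-38.176))/1.969772=22.407482

0: u=3.081454 w=-1.202292
1: u=-16.354374 w=22.407482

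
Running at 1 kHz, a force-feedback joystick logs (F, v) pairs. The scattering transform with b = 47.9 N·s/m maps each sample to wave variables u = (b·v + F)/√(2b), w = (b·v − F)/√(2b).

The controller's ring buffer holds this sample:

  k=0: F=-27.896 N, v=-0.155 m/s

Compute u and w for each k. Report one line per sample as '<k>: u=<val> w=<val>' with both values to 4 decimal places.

0: u=-3.6086 w=2.0915

k=0: b·v=47.9×(-0.155)=-7.4245; √(2b)=9.7877; u=(-7.4245+(-27.896))/9.7877=-3.6086, w=(-7.4245−(-27.896))/9.7877=2.0915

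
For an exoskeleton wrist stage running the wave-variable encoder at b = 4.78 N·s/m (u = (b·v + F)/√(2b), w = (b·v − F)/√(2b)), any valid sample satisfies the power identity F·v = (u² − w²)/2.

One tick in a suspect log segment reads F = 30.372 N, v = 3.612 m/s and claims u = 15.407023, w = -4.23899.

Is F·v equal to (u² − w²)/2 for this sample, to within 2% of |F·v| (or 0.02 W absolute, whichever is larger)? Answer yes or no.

yes

F·v = 30.372×3.612 = 109.703664 W.
(u² − w²)/2 = (237.376358 − 17.969036)/2 = 109.703661 W.
|Δ| = 0.000003;  2% of max(1, |F·v|) = 2.194073.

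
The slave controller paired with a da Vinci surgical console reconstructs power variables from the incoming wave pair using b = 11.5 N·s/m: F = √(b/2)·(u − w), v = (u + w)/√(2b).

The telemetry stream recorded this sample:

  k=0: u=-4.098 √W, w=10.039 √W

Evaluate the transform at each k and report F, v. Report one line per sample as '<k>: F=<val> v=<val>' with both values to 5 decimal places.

0: F=-33.89934 v=1.23878

k=0: u−w=-14.13700, u+w=5.94100; √(b/2)=2.39792, √(2b)=4.79583; F=2.39792×(-14.137)=-33.89934, v=5.94100/4.79583=1.23878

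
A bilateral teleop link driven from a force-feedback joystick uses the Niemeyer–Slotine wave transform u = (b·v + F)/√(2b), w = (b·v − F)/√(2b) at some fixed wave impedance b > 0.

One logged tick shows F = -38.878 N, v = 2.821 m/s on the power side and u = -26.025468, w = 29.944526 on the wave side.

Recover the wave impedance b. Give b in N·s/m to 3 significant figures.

b = 0.965 N·s/m

u + w = 3.919058;  u + w = √(2b)·v, so √(2b) = 3.919058/2.821 = 1.389244.
b = (√(2b))²/2 = 1.930000/2 = 0.965000.
(Check via u − w = 2F/√(2b): u − w = -55.969994, 2F/√(2b) = -55.970000.)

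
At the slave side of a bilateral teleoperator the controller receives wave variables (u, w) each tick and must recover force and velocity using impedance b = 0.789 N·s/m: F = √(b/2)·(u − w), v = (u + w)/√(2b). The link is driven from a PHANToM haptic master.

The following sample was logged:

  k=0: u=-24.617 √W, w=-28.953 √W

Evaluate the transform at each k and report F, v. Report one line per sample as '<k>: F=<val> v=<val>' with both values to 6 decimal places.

0: F=2.723408 v=-42.645003

k=0: u−w=4.336000, u+w=-53.570000; √(b/2)=0.628092, √(2b)=1.256185; F=0.628092×4.336=2.723408, v=-53.570000/1.256185=-42.645003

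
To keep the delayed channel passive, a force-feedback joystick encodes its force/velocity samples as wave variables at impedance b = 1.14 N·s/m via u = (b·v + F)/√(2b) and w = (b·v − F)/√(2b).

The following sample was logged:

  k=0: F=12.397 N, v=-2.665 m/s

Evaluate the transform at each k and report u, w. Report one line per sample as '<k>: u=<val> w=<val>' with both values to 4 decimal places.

0: u=6.1981 w=-10.2221

k=0: b·v=1.14×(-2.665)=-3.0381; √(2b)=1.5100; u=(-3.0381+12.397)/1.5100=6.1981, w=(-3.0381−12.397)/1.5100=-10.2221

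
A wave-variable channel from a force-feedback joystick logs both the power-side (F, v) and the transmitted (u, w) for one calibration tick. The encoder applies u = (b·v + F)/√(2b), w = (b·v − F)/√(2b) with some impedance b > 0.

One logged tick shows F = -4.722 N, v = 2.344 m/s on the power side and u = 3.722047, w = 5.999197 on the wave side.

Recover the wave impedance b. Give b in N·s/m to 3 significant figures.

b = 8.6 N·s/m

u + w = 9.721244;  u + w = √(2b)·v, so √(2b) = 9.721244/2.344 = 4.147288.
b = (√(2b))²/2 = 17.200001/2 = 8.600001.
(Check via u − w = 2F/√(2b): u − w = -2.277150, 2F/√(2b) = -2.277151.)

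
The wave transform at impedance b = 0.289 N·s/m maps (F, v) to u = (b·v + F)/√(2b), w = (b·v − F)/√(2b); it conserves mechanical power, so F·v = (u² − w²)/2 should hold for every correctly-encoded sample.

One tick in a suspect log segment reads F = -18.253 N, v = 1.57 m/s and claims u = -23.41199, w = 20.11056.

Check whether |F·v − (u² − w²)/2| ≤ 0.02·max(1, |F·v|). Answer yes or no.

no

F·v = (-18.253)×1.57 = -28.65721 W.
(u² − w²)/2 = (548.12128 − 404.43462)/2 = 71.84333 W.
|Δ| = 100.50054;  2% of max(1, |F·v|) = 0.57314.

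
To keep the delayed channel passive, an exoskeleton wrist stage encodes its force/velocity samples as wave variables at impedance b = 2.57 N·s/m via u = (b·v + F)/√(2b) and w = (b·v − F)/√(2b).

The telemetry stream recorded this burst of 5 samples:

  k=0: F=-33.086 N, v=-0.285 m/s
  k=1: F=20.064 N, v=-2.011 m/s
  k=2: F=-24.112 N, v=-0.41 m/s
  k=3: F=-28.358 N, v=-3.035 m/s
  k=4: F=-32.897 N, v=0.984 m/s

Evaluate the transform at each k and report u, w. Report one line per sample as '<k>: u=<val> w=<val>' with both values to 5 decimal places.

k=0: b·v=2.57×(-0.285)=-0.73245; √(2b)=2.26716; u=(-0.73245+(-33.086))/2.26716=-14.91668, w=(-0.73245−(-33.086))/2.26716=14.27054
k=1: b·v=2.57×(-2.011)=-5.16827; √(2b)=2.26716; u=(-5.16827+20.064)/2.26716=6.57022, w=(-5.16827−20.064)/2.26716=-11.12948
k=2: b·v=2.57×(-0.41)=-1.05370; √(2b)=2.26716; u=(-1.05370+(-24.112))/2.26716=-11.10011, w=(-1.05370−(-24.112))/2.26716=10.17058
k=3: b·v=2.57×(-3.035)=-7.79995; √(2b)=2.26716; u=(-7.79995+(-28.358))/2.26716=-15.94859, w=(-7.79995−(-28.358))/2.26716=9.06777
k=4: b·v=2.57×0.984=2.52888; √(2b)=2.26716; u=(2.52888+(-32.897))/2.26716=-13.39480, w=(2.52888−(-32.897))/2.26716=15.62569

0: u=-14.91668 w=14.27054
1: u=6.57022 w=-11.12948
2: u=-11.10011 w=10.17058
3: u=-15.94859 w=9.06777
4: u=-13.39480 w=15.62569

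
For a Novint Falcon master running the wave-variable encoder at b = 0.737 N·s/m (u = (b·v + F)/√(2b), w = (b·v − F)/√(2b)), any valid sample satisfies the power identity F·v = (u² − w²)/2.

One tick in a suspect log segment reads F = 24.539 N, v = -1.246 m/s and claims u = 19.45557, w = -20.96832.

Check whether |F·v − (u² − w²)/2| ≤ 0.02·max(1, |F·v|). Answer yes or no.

yes

F·v = 24.539×(-1.246) = -30.5756 W.
(u² − w²)/2 = (378.5192 − 439.6704)/2 = -30.5756 W.
|Δ| = 0.0000;  2% of max(1, |F·v|) = 0.6115.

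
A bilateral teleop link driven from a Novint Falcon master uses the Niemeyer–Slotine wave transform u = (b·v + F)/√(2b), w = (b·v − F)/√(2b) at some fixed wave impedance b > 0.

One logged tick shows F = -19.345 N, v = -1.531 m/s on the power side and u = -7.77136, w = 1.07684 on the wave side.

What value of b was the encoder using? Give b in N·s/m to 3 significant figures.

u + w = -6.69452;  u + w = √(2b)·v, so √(2b) = -6.69452/(-1.531) = 4.37265.
b = (√(2b))²/2 = 19.12003/2 = 9.56001.
(Check via u − w = 2F/√(2b): u − w = -8.84820, 2F/√(2b) = -8.84819.)

b = 9.56 N·s/m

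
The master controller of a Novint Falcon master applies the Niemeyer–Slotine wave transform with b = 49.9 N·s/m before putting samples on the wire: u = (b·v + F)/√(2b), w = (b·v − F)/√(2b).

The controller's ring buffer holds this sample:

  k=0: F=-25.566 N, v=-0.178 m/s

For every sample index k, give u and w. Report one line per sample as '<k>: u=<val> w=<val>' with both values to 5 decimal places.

0: u=-3.44827 w=1.67005

k=0: b·v=49.9×(-0.178)=-8.88220; √(2b)=9.98999; u=(-8.88220+(-25.566))/9.98999=-3.44827, w=(-8.88220−(-25.566))/9.98999=1.67005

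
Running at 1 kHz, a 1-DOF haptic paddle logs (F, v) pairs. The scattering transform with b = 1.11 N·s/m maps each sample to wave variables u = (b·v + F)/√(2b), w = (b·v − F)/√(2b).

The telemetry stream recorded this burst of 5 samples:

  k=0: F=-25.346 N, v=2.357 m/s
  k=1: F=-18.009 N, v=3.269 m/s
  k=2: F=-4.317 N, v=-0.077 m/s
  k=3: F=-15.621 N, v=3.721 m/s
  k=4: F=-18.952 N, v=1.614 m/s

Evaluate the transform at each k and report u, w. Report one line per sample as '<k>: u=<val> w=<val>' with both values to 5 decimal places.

k=0: b·v=1.11×2.357=2.61627; √(2b)=1.48997; u=(2.61627+(-25.346))/1.48997=-15.25520, w=(2.61627−(-25.346))/1.48997=18.76705
k=1: b·v=1.11×3.269=3.62859; √(2b)=1.48997; u=(3.62859+(-18.009))/1.48997=-9.65150, w=(3.62859−(-18.009))/1.48997=14.52220
k=2: b·v=1.11×(-0.077)=-0.08547; √(2b)=1.48997; u=(-0.08547+(-4.317))/1.48997=-2.95474, w=(-0.08547−(-4.317))/1.48997=2.84002
k=3: b·v=1.11×3.721=4.13031; √(2b)=1.48997; u=(4.13031+(-15.621))/1.48997=-7.71205, w=(4.13031−(-15.621))/1.48997=13.25621
k=4: b·v=1.11×1.614=1.79154; √(2b)=1.48997; u=(1.79154+(-18.952))/1.48997=-11.51735, w=(1.79154−(-18.952))/1.48997=13.92215

0: u=-15.25520 w=18.76705
1: u=-9.65150 w=14.52220
2: u=-2.95474 w=2.84002
3: u=-7.71205 w=13.25621
4: u=-11.51735 w=13.92215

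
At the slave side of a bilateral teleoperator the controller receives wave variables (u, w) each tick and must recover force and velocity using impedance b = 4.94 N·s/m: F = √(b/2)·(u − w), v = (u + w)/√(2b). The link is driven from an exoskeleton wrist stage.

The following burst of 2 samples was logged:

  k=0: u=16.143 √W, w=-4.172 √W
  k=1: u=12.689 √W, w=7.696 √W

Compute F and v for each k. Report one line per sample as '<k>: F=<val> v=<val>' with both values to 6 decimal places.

k=0: u−w=20.315000, u+w=11.971000; √(b/2)=1.571623, √(2b)=3.143247; F=1.571623×20.315=31.927529, v=11.971000/3.143247=3.808482
k=1: u−w=4.993000, u+w=20.385000; √(b/2)=1.571623, √(2b)=3.143247; F=1.571623×4.993=7.847115, v=20.385000/3.143247=6.485332

0: F=31.927529 v=3.808482
1: F=7.847115 v=6.485332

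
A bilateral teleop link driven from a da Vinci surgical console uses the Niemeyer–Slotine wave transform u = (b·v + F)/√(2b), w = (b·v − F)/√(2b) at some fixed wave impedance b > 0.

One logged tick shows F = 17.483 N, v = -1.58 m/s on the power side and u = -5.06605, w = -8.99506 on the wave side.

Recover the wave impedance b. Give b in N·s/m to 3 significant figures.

u + w = -14.06111;  u + w = √(2b)·v, so √(2b) = -14.06111/(-1.58) = 8.89944.
b = (√(2b))²/2 = 79.19997/2 = 39.59999.
(Check via u − w = 2F/√(2b): u − w = 3.92901, 2F/√(2b) = 3.92901.)

b = 39.6 N·s/m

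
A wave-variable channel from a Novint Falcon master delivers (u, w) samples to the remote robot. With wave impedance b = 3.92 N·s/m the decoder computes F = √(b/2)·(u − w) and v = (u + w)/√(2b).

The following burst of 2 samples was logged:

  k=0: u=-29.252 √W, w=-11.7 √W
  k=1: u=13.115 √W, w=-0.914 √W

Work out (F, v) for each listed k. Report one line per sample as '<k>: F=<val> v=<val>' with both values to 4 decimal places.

0: F=-24.5728 v=-14.6257
1: F=19.6406 v=4.3575

k=0: u−w=-17.5520, u+w=-40.9520; √(b/2)=1.4000, √(2b)=2.8000; F=1.4000×(-17.552)=-24.5728, v=-40.9520/2.8000=-14.6257
k=1: u−w=14.0290, u+w=12.2010; √(b/2)=1.4000, √(2b)=2.8000; F=1.4000×14.029=19.6406, v=12.2010/2.8000=4.3575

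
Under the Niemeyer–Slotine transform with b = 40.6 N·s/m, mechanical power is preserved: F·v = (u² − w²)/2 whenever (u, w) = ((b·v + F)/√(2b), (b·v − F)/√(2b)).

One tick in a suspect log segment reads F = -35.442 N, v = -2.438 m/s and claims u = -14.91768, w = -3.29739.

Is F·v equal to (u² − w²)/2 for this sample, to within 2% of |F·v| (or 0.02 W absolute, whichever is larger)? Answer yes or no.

F·v = (-35.442)×(-2.438) = 86.40760 W.
(u² − w²)/2 = (222.53718 − 10.87278)/2 = 105.83220 W.
|Δ| = 19.42460;  2% of max(1, |F·v|) = 1.72815.

no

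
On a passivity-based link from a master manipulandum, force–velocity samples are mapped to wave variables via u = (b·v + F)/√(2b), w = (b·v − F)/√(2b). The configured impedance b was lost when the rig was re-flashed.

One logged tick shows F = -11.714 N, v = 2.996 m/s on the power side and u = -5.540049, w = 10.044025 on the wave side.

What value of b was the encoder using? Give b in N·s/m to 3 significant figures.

b = 1.13 N·s/m

u + w = 4.503976;  u + w = √(2b)·v, so √(2b) = 4.503976/2.996 = 1.503330.
b = (√(2b))²/2 = 2.260000/2 = 1.130000.
(Check via u − w = 2F/√(2b): u − w = -15.584074, 2F/√(2b) = -15.584072.)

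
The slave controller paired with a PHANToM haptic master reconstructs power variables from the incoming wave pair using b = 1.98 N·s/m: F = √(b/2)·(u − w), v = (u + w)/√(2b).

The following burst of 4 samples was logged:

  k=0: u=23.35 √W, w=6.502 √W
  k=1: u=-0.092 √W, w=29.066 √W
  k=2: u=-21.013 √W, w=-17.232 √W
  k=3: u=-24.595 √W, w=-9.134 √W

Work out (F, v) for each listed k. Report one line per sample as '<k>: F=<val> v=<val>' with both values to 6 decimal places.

0: F=16.763548 v=15.001194
1: F=-29.011844 v=14.559983
2: F=-3.762047 v=-19.218836
3: F=-15.383501 v=-16.949460

k=0: u−w=16.848000, u+w=29.852000; √(b/2)=0.994987, √(2b)=1.989975; F=0.994987×16.848=16.763548, v=29.852000/1.989975=15.001194
k=1: u−w=-29.158000, u+w=28.974000; √(b/2)=0.994987, √(2b)=1.989975; F=0.994987×(-29.158)=-29.011844, v=28.974000/1.989975=14.559983
k=2: u−w=-3.781000, u+w=-38.245000; √(b/2)=0.994987, √(2b)=1.989975; F=0.994987×(-3.781)=-3.762047, v=-38.245000/1.989975=-19.218836
k=3: u−w=-15.461000, u+w=-33.729000; √(b/2)=0.994987, √(2b)=1.989975; F=0.994987×(-15.461)=-15.383501, v=-33.729000/1.989975=-16.949460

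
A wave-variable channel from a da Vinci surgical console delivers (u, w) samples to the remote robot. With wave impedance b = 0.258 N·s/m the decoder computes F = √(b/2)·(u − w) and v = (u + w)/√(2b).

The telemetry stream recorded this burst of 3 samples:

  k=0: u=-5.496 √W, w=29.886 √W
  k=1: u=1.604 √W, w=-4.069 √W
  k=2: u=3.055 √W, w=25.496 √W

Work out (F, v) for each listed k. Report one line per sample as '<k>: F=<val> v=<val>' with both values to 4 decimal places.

k=0: u−w=-35.3820, u+w=24.3900; √(b/2)=0.3592, √(2b)=0.7183; F=0.3592×(-35.382)=-12.7080, v=24.3900/0.7183=33.9537
k=1: u−w=5.6730, u+w=-2.4650; √(b/2)=0.3592, √(2b)=0.7183; F=0.3592×5.673=2.0375, v=-2.4650/0.7183=-3.4316
k=2: u−w=-22.4410, u+w=28.5510; √(b/2)=0.3592, √(2b)=0.7183; F=0.3592×(-22.441)=-8.0600, v=28.5510/0.7183=39.7463

0: F=-12.7080 v=33.9537
1: F=2.0375 v=-3.4316
2: F=-8.0600 v=39.7463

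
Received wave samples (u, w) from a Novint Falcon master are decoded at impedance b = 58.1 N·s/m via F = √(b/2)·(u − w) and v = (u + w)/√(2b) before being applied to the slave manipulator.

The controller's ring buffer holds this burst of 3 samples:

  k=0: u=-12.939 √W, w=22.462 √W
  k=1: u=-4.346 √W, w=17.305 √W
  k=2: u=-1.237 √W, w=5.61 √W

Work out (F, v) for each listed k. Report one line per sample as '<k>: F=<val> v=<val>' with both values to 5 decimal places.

k=0: u−w=-35.40100, u+w=9.52300; √(b/2)=5.38981, √(2b)=10.77961; F=5.38981×(-35.401)=-190.80449, v=9.52300/10.77961=0.88343
k=1: u−w=-21.65100, u+w=12.95900; √(b/2)=5.38981, √(2b)=10.77961; F=5.38981×(-21.651)=-116.69467, v=12.95900/10.77961=1.20218
k=2: u−w=-6.84700, u+w=4.37300; √(b/2)=5.38981, √(2b)=10.77961; F=5.38981×(-6.847)=-36.90400, v=4.37300/10.77961=0.40567

0: F=-190.80449 v=0.88343
1: F=-116.69467 v=1.20218
2: F=-36.90400 v=0.40567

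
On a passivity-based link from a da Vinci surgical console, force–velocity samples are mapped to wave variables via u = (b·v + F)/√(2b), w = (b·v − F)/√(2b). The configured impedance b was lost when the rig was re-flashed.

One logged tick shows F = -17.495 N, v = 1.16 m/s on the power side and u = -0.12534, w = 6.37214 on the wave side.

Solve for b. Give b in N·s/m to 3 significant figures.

b = 14.5 N·s/m

u + w = 6.24680;  u + w = √(2b)·v, so √(2b) = 6.24680/1.16 = 5.38517.
b = (√(2b))²/2 = 29.00008/2 = 14.50004.
(Check via u − w = 2F/√(2b): u − w = -6.49748, 2F/√(2b) = -6.49747.)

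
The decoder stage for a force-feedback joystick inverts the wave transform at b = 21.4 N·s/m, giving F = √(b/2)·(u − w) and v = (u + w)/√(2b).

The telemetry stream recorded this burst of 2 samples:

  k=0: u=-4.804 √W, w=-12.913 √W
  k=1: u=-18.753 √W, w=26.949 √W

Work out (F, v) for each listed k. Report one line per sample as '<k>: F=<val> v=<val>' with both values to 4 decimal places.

0: F=26.5252 v=-2.7081
1: F=-149.4951 v=1.2528

k=0: u−w=8.1090, u+w=-17.7170; √(b/2)=3.2711, √(2b)=6.5422; F=3.2711×8.109=26.5252, v=-17.7170/6.5422=-2.7081
k=1: u−w=-45.7020, u+w=8.1960; √(b/2)=3.2711, √(2b)=6.5422; F=3.2711×(-45.702)=-149.4951, v=8.1960/6.5422=1.2528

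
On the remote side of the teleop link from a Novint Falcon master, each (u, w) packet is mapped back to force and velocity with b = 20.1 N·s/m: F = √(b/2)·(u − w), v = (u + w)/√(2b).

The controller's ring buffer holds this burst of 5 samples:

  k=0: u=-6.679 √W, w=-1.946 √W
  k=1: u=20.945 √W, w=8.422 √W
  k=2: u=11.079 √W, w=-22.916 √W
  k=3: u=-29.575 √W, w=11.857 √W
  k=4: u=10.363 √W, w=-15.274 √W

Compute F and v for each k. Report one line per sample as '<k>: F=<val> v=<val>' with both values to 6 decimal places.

0: F=-15.004431 v=-1.360336
1: F=39.700083 v=4.631765
2: F=107.770048 v=-1.866933
3: F=-131.346628 v=-2.794484
4: F=81.273738 v=-0.774563

k=0: u−w=-4.733000, u+w=-8.625000; √(b/2)=3.170173, √(2b)=6.340347; F=3.170173×(-4.733)=-15.004431, v=-8.625000/6.340347=-1.360336
k=1: u−w=12.523000, u+w=29.367000; √(b/2)=3.170173, √(2b)=6.340347; F=3.170173×12.523=39.700083, v=29.367000/6.340347=4.631765
k=2: u−w=33.995000, u+w=-11.837000; √(b/2)=3.170173, √(2b)=6.340347; F=3.170173×33.995=107.770048, v=-11.837000/6.340347=-1.866933
k=3: u−w=-41.432000, u+w=-17.718000; √(b/2)=3.170173, √(2b)=6.340347; F=3.170173×(-41.432)=-131.346628, v=-17.718000/6.340347=-2.794484
k=4: u−w=25.637000, u+w=-4.911000; √(b/2)=3.170173, √(2b)=6.340347; F=3.170173×25.637=81.273738, v=-4.911000/6.340347=-0.774563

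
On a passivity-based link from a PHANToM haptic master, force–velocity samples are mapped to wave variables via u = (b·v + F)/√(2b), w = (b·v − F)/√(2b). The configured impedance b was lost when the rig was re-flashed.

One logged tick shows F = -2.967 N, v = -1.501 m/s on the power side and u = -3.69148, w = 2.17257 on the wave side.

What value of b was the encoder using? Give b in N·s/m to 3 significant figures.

b = 0.512 N·s/m

u + w = -1.51891;  u + w = √(2b)·v, so √(2b) = -1.51891/(-1.501) = 1.01193.
b = (√(2b))²/2 = 1.02401/2 = 0.51200.
(Check via u − w = 2F/√(2b): u − w = -5.86405, 2F/√(2b) = -5.86403.)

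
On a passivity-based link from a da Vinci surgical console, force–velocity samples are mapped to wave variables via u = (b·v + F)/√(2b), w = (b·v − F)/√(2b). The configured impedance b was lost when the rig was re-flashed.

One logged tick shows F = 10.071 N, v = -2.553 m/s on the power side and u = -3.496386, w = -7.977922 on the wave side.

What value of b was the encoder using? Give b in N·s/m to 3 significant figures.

u + w = -11.474308;  u + w = √(2b)·v, so √(2b) = -11.474308/(-2.553) = 4.494441.
b = (√(2b))²/2 = 20.200000/2 = 10.100000.
(Check via u − w = 2F/√(2b): u − w = 4.481536, 2F/√(2b) = 4.481536.)

b = 10.1 N·s/m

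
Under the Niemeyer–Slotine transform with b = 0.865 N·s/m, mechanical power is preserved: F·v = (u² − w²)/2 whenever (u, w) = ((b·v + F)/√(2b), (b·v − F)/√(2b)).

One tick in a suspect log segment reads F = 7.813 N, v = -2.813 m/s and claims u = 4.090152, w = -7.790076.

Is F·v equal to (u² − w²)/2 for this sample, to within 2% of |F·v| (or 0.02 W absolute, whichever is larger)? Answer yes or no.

yes

F·v = 7.813×(-2.813) = -21.977969 W.
(u² − w²)/2 = (16.729343 − 60.685284)/2 = -21.977970 W.
|Δ| = 0.000001;  2% of max(1, |F·v|) = 0.439559.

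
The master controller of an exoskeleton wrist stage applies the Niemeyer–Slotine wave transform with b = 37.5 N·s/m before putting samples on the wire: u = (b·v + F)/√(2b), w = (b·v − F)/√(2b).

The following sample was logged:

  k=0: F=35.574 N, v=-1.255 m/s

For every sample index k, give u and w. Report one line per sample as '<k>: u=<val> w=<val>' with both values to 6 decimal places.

k=0: b·v=37.5×(-1.255)=-47.062500; √(2b)=8.660254; u=(-47.062500+35.574)/8.660254=-1.326578, w=(-47.062500−35.574)/8.660254=-9.542041

0: u=-1.326578 w=-9.542041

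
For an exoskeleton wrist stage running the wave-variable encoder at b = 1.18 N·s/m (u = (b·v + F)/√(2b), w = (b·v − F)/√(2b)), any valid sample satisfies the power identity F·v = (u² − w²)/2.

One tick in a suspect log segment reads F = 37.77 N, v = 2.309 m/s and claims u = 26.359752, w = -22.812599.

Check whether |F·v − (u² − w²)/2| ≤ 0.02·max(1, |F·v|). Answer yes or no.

yes

F·v = 37.77×2.309 = 87.210930 W.
(u² − w²)/2 = (694.836526 − 520.414673)/2 = 87.210926 W.
|Δ| = 0.000004;  2% of max(1, |F·v|) = 1.744219.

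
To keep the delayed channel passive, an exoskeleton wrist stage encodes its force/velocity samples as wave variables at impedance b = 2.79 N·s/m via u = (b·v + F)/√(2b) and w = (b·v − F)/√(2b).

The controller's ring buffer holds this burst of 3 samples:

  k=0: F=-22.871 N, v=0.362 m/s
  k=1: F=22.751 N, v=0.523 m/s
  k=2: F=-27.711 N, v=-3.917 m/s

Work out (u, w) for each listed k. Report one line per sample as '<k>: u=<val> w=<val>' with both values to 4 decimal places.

0: u=-9.2545 w=10.1096
1: u=10.2490 w=-9.0136
2: u=-16.3574 w=7.1046

k=0: b·v=2.79×0.362=1.0100; √(2b)=2.3622; u=(1.0100+(-22.871))/2.3622=-9.2545, w=(1.0100−(-22.871))/2.3622=10.1096
k=1: b·v=2.79×0.523=1.4592; √(2b)=2.3622; u=(1.4592+22.751)/2.3622=10.2490, w=(1.4592−22.751)/2.3622=-9.0136
k=2: b·v=2.79×(-3.917)=-10.9284; √(2b)=2.3622; u=(-10.9284+(-27.711))/2.3622=-16.3574, w=(-10.9284−(-27.711))/2.3622=7.1046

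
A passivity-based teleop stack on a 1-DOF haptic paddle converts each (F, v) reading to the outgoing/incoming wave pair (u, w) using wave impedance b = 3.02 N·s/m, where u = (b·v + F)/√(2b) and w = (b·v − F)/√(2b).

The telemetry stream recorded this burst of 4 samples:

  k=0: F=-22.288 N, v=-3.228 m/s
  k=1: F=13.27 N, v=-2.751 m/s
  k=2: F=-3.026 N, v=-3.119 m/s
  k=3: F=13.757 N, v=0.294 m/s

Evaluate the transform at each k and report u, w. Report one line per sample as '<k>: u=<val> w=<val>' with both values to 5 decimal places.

0: u=-13.03549 w=5.10223
1: u=2.01900 w=-8.77997
2: u=-5.06395 w=-2.60143
3: u=5.95892 w=-5.23637

k=0: b·v=3.02×(-3.228)=-9.74856; √(2b)=2.45764; u=(-9.74856+(-22.288))/2.45764=-13.03549, w=(-9.74856−(-22.288))/2.45764=5.10223
k=1: b·v=3.02×(-2.751)=-8.30802; √(2b)=2.45764; u=(-8.30802+13.27)/2.45764=2.01900, w=(-8.30802−13.27)/2.45764=-8.77997
k=2: b·v=3.02×(-3.119)=-9.41938; √(2b)=2.45764; u=(-9.41938+(-3.026))/2.45764=-5.06395, w=(-9.41938−(-3.026))/2.45764=-2.60143
k=3: b·v=3.02×0.294=0.88788; √(2b)=2.45764; u=(0.88788+13.757)/2.45764=5.95892, w=(0.88788−13.757)/2.45764=-5.23637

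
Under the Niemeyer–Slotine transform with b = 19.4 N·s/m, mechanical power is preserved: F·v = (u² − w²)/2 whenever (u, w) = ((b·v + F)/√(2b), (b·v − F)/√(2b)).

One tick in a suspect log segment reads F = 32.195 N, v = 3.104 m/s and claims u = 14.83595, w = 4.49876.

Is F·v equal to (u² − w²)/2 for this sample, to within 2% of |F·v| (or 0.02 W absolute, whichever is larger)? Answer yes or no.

F·v = 32.195×3.104 = 99.9333 W.
(u² − w²)/2 = (220.1054 − 20.2388)/2 = 99.9333 W.
|Δ| = 0.0000;  2% of max(1, |F·v|) = 1.9987.

yes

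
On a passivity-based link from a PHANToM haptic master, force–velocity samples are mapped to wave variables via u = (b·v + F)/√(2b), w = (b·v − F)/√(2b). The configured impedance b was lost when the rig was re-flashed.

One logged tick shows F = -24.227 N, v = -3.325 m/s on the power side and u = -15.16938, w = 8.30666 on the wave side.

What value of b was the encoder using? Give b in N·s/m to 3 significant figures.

u + w = -6.86272;  u + w = √(2b)·v, so √(2b) = -6.86272/(-3.325) = 2.06398.
b = (√(2b))²/2 = 4.26000/2 = 2.13000.
(Check via u − w = 2F/√(2b): u − w = -23.47604, 2F/√(2b) = -23.47605.)

b = 2.13 N·s/m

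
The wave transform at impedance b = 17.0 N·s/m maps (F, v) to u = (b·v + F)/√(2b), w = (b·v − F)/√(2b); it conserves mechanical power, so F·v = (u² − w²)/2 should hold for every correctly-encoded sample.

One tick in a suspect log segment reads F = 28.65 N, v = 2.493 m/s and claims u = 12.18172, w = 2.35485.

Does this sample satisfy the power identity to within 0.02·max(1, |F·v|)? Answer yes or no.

yes

F·v = 28.65×2.493 = 71.4244 W.
(u² − w²)/2 = (148.3943 − 5.5453)/2 = 71.4245 W.
|Δ| = 0.0000;  2% of max(1, |F·v|) = 1.4285.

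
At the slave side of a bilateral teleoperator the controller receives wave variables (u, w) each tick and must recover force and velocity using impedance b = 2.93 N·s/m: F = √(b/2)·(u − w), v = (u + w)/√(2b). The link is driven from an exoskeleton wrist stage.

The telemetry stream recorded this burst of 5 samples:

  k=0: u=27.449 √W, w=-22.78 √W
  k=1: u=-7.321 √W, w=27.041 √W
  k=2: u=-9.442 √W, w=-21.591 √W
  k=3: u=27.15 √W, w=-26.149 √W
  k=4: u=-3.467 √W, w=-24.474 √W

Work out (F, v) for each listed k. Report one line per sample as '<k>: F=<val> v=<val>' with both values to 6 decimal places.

0: F=60.795767 v=1.928746
1: F=-41.590797 v=8.146257
2: F=14.704808 v=-12.819614
3: F=64.511609 v=0.413509
4: F=25.426281 v=-11.542321

k=0: u−w=50.229000, u+w=4.669000; √(b/2)=1.210372, √(2b)=2.420744; F=1.210372×50.229=60.795767, v=4.669000/2.420744=1.928746
k=1: u−w=-34.362000, u+w=19.720000; √(b/2)=1.210372, √(2b)=2.420744; F=1.210372×(-34.362)=-41.590797, v=19.720000/2.420744=8.146257
k=2: u−w=12.149000, u+w=-31.033000; √(b/2)=1.210372, √(2b)=2.420744; F=1.210372×12.149=14.704808, v=-31.033000/2.420744=-12.819614
k=3: u−w=53.299000, u+w=1.001000; √(b/2)=1.210372, √(2b)=2.420744; F=1.210372×53.299=64.511609, v=1.001000/2.420744=0.413509
k=4: u−w=21.007000, u+w=-27.941000; √(b/2)=1.210372, √(2b)=2.420744; F=1.210372×21.007=25.426281, v=-27.941000/2.420744=-11.542321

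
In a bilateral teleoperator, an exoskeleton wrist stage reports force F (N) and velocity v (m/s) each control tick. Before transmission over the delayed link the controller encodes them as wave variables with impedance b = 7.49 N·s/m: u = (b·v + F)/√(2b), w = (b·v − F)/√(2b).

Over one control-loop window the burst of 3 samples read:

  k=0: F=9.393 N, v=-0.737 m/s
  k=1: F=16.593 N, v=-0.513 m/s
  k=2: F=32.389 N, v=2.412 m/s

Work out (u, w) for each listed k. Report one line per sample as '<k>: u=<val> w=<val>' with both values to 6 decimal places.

k=0: b·v=7.49×(-0.737)=-5.520130; √(2b)=3.870400; u=(-5.520130+9.393)/3.870400=1.000638, w=(-5.520130−9.393)/3.870400=-3.853123
k=1: b·v=7.49×(-0.513)=-3.842370; √(2b)=3.870400; u=(-3.842370+16.593)/3.870400=3.294396, w=(-3.842370−16.593)/3.870400=-5.279911
k=2: b·v=7.49×2.412=18.065880; √(2b)=3.870400; u=(18.065880+32.389)/3.870400=13.036088, w=(18.065880−32.389)/3.870400=-3.700682

0: u=1.000638 w=-3.853123
1: u=3.294396 w=-5.279911
2: u=13.036088 w=-3.700682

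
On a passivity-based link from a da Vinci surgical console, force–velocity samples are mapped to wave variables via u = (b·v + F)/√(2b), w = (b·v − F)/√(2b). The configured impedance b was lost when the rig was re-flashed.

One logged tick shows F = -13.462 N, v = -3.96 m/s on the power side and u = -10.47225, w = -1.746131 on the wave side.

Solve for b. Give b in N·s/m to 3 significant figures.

u + w = -12.218381;  u + w = √(2b)·v, so √(2b) = -12.218381/(-3.96) = 3.085450.
b = (√(2b))²/2 = 9.520000/2 = 4.760000.
(Check via u − w = 2F/√(2b): u − w = -8.726119, 2F/√(2b) = -8.726118.)

b = 4.76 N·s/m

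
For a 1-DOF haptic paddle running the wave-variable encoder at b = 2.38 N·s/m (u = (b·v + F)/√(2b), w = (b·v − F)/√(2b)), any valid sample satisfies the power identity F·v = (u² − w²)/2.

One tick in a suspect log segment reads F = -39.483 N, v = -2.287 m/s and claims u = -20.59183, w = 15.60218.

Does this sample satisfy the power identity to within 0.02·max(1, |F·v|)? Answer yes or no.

yes

F·v = (-39.483)×(-2.287) = 90.2976 W.
(u² − w²)/2 = (424.0235 − 243.4280)/2 = 90.2977 W.
|Δ| = 0.0001;  2% of max(1, |F·v|) = 1.8060.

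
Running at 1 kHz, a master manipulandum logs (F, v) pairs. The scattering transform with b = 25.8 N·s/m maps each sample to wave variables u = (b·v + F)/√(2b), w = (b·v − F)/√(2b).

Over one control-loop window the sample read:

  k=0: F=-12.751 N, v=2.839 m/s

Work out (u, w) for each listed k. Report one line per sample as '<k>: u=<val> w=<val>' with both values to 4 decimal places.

k=0: b·v=25.8×2.839=73.2462; √(2b)=7.1833; u=(73.2462+(-12.751))/7.1833=8.4216, w=(73.2462−(-12.751))/7.1833=11.9718

0: u=8.4216 w=11.9718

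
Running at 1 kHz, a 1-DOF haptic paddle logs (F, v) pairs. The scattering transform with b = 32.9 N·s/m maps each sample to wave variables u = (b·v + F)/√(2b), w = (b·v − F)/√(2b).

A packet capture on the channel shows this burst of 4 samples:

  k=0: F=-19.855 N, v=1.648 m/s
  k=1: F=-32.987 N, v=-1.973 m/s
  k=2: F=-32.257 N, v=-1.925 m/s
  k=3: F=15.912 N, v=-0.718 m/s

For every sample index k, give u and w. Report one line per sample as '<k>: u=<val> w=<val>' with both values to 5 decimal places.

k=0: b·v=32.9×1.648=54.21920; √(2b)=8.11172; u=(54.21920+(-19.855))/8.11172=4.23636, w=(54.21920−(-19.855))/8.11172=9.13175
k=1: b·v=32.9×(-1.973)=-64.91170; √(2b)=8.11172; u=(-64.91170+(-32.987))/8.11172=-12.06880, w=(-64.91170−(-32.987))/8.11172=-3.93563
k=2: b·v=32.9×(-1.925)=-63.33250; √(2b)=8.11172; u=(-63.33250+(-32.257))/8.11172=-11.78412, w=(-63.33250−(-32.257))/8.11172=-3.83094
k=3: b·v=32.9×(-0.718)=-23.62220; √(2b)=8.11172; u=(-23.62220+15.912)/8.11172=-0.95050, w=(-23.62220−15.912)/8.11172=-4.87371

0: u=4.23636 w=9.13175
1: u=-12.06880 w=-3.93563
2: u=-11.78412 w=-3.83094
3: u=-0.95050 w=-4.87371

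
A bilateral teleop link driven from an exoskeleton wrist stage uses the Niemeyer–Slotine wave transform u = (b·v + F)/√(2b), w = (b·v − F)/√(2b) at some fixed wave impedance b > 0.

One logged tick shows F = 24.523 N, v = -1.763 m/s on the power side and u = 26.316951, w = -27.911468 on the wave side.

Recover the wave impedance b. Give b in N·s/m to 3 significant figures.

b = 0.409 N·s/m

u + w = -1.594517;  u + w = √(2b)·v, so √(2b) = -1.594517/(-1.763) = 0.904434.
b = (√(2b))²/2 = 0.818001/2 = 0.409000.
(Check via u − w = 2F/√(2b): u − w = 54.228419, 2F/√(2b) = 54.228395.)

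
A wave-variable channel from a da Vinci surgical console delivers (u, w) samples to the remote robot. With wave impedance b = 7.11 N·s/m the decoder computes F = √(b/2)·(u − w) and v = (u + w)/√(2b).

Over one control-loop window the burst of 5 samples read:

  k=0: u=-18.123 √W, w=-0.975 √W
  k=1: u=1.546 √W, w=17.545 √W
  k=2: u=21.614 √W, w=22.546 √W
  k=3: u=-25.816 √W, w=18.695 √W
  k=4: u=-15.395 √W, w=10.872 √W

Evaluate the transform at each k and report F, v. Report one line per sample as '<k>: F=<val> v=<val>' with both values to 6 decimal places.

k=0: u−w=-17.148000, u+w=-19.098000; √(b/2)=1.885471, √(2b)=3.770942; F=1.885471×(-17.148)=-32.332053, v=-19.098000/3.770942=-5.064518
k=1: u−w=-15.999000, u+w=19.091000; √(b/2)=1.885471, √(2b)=3.770942; F=1.885471×(-15.999)=-30.165647, v=19.091000/3.770942=5.062661
k=2: u−w=-0.932000, u+w=44.160000; √(b/2)=1.885471, √(2b)=3.770942; F=1.885471×(-0.932)=-1.757259, v=44.160000/3.770942=11.710603
k=3: u−w=-44.511000, u+w=-7.121000; √(b/2)=1.885471, √(2b)=3.770942; F=1.885471×(-44.511)=-83.924189, v=-7.121000/3.770942=-1.888388
k=4: u−w=-26.267000, u+w=-4.523000; √(b/2)=1.885471, √(2b)=3.770942; F=1.885471×(-26.267)=-49.525661, v=-4.523000/3.770942=-1.199435

0: F=-32.332053 v=-5.064518
1: F=-30.165647 v=5.062661
2: F=-1.757259 v=11.710603
3: F=-83.924189 v=-1.888388
4: F=-49.525661 v=-1.199435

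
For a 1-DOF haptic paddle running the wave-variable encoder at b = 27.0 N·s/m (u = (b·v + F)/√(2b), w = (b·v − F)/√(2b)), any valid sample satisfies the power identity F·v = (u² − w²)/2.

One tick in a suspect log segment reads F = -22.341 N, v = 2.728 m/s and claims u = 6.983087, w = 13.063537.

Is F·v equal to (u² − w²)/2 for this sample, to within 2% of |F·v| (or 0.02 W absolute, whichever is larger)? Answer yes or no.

F·v = (-22.341)×2.728 = -60.946248 W.
(u² − w²)/2 = (48.763504 − 170.655999)/2 = -60.946247 W.
|Δ| = 0.000001;  2% of max(1, |F·v|) = 1.218925.

yes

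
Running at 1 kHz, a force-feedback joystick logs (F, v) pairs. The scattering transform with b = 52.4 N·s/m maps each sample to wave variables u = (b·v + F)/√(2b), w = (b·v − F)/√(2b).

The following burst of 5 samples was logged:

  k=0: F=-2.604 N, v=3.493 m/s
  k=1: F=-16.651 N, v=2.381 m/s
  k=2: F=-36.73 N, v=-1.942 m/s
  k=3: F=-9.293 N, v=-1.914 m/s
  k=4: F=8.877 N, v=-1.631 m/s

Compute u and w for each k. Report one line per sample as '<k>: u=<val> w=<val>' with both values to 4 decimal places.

k=0: b·v=52.4×3.493=183.0332; √(2b)=10.2372; u=(183.0332+(-2.604))/10.2372=17.6249, w=(183.0332−(-2.604))/10.2372=18.1336
k=1: b·v=52.4×2.381=124.7644; √(2b)=10.2372; u=(124.7644+(-16.651))/10.2372=10.5609, w=(124.7644−(-16.651))/10.2372=13.8139
k=2: b·v=52.4×(-1.942)=-101.7608; √(2b)=10.2372; u=(-101.7608+(-36.73))/10.2372=-13.5282, w=(-101.7608−(-36.73))/10.2372=-6.3524
k=3: b·v=52.4×(-1.914)=-100.2936; √(2b)=10.2372; u=(-100.2936+(-9.293))/10.2372=-10.7048, w=(-100.2936−(-9.293))/10.2372=-8.8892
k=4: b·v=52.4×(-1.631)=-85.4644; √(2b)=10.2372; u=(-85.4644+8.877)/10.2372=-7.4813, w=(-85.4644−8.877)/10.2372=-9.2156

0: u=17.6249 w=18.1336
1: u=10.5609 w=13.8139
2: u=-13.5282 w=-6.3524
3: u=-10.7048 w=-8.8892
4: u=-7.4813 w=-9.2156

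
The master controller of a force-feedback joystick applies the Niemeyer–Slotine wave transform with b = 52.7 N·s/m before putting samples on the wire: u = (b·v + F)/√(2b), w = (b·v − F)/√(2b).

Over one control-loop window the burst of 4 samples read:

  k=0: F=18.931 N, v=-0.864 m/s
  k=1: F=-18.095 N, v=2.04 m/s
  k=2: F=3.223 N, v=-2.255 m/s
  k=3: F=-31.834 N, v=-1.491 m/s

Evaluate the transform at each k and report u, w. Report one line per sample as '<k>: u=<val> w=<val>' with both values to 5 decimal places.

0: u=-2.59114 w=-6.27907
1: u=8.70924 w=12.23432
2: u=-11.26149 w=-11.88936
3: u=-10.75442 w=-4.55286

k=0: b·v=52.7×(-0.864)=-45.53280; √(2b)=10.26645; u=(-45.53280+18.931)/10.26645=-2.59114, w=(-45.53280−18.931)/10.26645=-6.27907
k=1: b·v=52.7×2.04=107.50800; √(2b)=10.26645; u=(107.50800+(-18.095))/10.26645=8.70924, w=(107.50800−(-18.095))/10.26645=12.23432
k=2: b·v=52.7×(-2.255)=-118.83850; √(2b)=10.26645; u=(-118.83850+3.223)/10.26645=-11.26149, w=(-118.83850−3.223)/10.26645=-11.88936
k=3: b·v=52.7×(-1.491)=-78.57570; √(2b)=10.26645; u=(-78.57570+(-31.834))/10.26645=-10.75442, w=(-78.57570−(-31.834))/10.26645=-4.55286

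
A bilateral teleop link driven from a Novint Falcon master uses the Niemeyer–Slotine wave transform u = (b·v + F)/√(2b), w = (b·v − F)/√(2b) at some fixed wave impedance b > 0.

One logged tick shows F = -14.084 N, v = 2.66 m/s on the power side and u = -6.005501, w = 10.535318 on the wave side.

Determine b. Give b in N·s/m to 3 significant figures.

u + w = 4.529817;  u + w = √(2b)·v, so √(2b) = 4.529817/2.66 = 1.702939.
b = (√(2b))²/2 = 2.900000/2 = 1.450000.
(Check via u − w = 2F/√(2b): u − w = -16.540819, 2F/√(2b) = -16.540818.)

b = 1.45 N·s/m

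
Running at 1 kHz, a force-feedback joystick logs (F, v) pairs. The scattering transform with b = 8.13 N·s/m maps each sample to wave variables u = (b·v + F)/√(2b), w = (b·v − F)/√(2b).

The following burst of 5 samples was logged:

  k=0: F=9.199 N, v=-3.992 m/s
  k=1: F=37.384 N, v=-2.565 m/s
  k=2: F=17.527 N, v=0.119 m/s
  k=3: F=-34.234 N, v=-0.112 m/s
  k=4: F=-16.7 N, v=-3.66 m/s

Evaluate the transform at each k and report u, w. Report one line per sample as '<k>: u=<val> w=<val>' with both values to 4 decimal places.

k=0: b·v=8.13×(-3.992)=-32.4550; √(2b)=4.0324; u=(-32.4550+9.199)/4.0324=-5.7673, w=(-32.4550−9.199)/4.0324=-10.3299
k=1: b·v=8.13×(-2.565)=-20.8535; √(2b)=4.0324; u=(-20.8535+37.384)/4.0324=4.0995, w=(-20.8535−37.384)/4.0324=-14.4425
k=2: b·v=8.13×0.119=0.9675; √(2b)=4.0324; u=(0.9675+17.527)/4.0324=4.5865, w=(0.9675−17.527)/4.0324=-4.1067
k=3: b·v=8.13×(-0.112)=-0.9106; √(2b)=4.0324; u=(-0.9106+(-34.234))/4.0324=-8.7156, w=(-0.9106−(-34.234))/4.0324=8.2640
k=4: b·v=8.13×(-3.66)=-29.7558; √(2b)=4.0324; u=(-29.7558+(-16.7))/4.0324=-11.5207, w=(-29.7558−(-16.7))/4.0324=-3.2377

0: u=-5.7673 w=-10.3299
1: u=4.0995 w=-14.4425
2: u=4.5865 w=-4.1067
3: u=-8.7156 w=8.2640
4: u=-11.5207 w=-3.2377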